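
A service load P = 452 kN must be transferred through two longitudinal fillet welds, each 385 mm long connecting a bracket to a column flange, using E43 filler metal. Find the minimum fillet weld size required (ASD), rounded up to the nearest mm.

E43XX → F_EXX = 430 MPa.
Total weld length L = 770 mm.
Required throat t_e = P × Ω / (0.6 F_EXX × L) = 452 × 2.0 / (0.6 × 430 × 770 × 10⁻³) = 4.55 mm.
Required leg w = t_e / 0.707 = 6.436 mm → use 7 mm.

w = 7 mm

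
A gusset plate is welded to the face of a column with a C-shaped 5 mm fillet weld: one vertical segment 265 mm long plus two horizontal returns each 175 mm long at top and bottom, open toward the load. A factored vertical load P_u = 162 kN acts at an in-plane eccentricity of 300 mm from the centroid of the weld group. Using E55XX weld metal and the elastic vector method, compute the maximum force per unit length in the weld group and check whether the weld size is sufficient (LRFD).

E55XX → F_EXX = 550 MPa.
Total weld length L_w = 615 mm. Treat welds as unit-width lines.
Centroid: x̄ = 2×175×87.5 / 615 = 49.8 mm from the vertical weld.
Polar moment about centroid: J = I_x + I_y = [265³/12 + 2×175×132.5²] + [265×49.8² + 2(175³/12 + 175×37.7²)] = 9743000 mm³.
Direct shear f_v = P/L_w = 162×10³ / 615 = 263.4 N/mm (vertical).
Torsion M = P·e = 162×10³ × 300 = 48600000 N·mm.
Critical point at (x, y) = (125.2, 132.5) from centroid. f_tx = M·y/J = 660.9 N/mm; f_ty = M·x/J = 624.5 N/mm.
Resultant f_max = √[f_tx² + (f_v + f_ty)²] = √[660.9² + (263.4 + 624.5)²] = 1107 N/mm.
Capacity per unit length: φr_n = 0.75 × 0.6 × 550 × (0.707 × 5) = 874.9 N/mm.
1107 > 874.9 → NOT adequate.

f_max ≈ 1110 N/mm; NOT adequate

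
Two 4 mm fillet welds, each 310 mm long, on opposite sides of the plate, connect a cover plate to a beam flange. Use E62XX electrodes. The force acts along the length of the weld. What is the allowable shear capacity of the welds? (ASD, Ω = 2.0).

E62XX → F_EXX = 620 MPa.
Effective throat t_e = 0.707 × 4 = 2.828 mm.
Total length L = 620 mm; A_we = 2.828 × 620 = 1753 mm².
F_nw = 0.6 F_EXX = 0.6 × 620 = 372 MPa.
R_n = 372 × 1753 × 10⁻³ = 652.2 kN; R_n/Ω = 652.2/2.0 = 326.1 kN.

R_n/Ω ≈ 326 kN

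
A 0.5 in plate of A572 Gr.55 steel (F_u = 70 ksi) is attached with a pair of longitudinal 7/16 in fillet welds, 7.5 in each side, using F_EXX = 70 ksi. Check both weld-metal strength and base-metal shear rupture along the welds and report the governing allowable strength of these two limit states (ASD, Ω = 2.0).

R_n/Ω ≈ 97.4 kips (weld metal governs)

t_e = 0.707 × 0.4375 = 0.3093 in; L = 15 in.
Weld metal: R_n/Ω = (1/2.0) × 0.6 × 70 × 0.3093 × 15 = 97.43 kips.
Base metal (shear rupture): R_n/Ω = (1/2.0) × 0.6 × 70 × 0.5 × 15 = 157.5 kips.
Governing: weld metal.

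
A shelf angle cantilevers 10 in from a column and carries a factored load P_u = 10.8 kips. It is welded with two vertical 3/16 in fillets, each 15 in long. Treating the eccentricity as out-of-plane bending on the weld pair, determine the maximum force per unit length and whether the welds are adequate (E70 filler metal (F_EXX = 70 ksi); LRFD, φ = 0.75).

f_max ≈ 1.48 kip/in; adequate

L_w = 2 × 15 = 30 in; section modulus (unit throat) S = 2 × L²/6 = 75 in².
Direct shear f_v = P/L_w = 10.8/30 = 0.36 kip/in.
Moment M = P × e = 10.8 × 10 = 108 kip·in; bending f_b = M/S = 1.44 kip/in.
f_max = √(f_v² + f_b²) = √(0.36² + 1.44²) = 1.484 kip/in.
φr_n = 0.75 × 0.6 × 70 × (0.707 × 0.1875) = 4.176 kip/in → adequate.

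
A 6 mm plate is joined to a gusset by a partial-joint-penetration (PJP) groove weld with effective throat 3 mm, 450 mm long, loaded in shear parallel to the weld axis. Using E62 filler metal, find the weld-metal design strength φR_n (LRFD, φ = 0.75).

φR_n ≈ 377 kN

E62XX → F_EXX = 620 MPa.
Effective throat (given) t_e = 3 mm.
A_we = 3 × 450 = 1350 mm².
F_nw = 0.6 F_EXX = 372 MPa.
φR_n = 0.75 × 372 × 1350 × 10⁻³ = 376.6 kN.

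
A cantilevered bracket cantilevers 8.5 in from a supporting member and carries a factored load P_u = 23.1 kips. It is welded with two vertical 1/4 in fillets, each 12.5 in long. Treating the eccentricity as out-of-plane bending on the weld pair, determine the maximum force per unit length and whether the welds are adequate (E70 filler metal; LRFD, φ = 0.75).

f_max ≈ 3.88 kip/in; adequate

E70XX → F_EXX = 70 ksi.
L_w = 2 × 12.5 = 25 in; section modulus (unit throat) S = 2 × L²/6 = 52.08 in².
Direct shear f_v = P/L_w = 23.1/25 = 0.924 kip/in.
Moment M = P × e = 23.1 × 8.5 = 196.35 kip·in; bending f_b = M/S = 3.77 kip/in.
f_max = √(f_v² + f_b²) = √(0.924² + 3.77²) = 3.882 kip/in.
φr_n = 0.75 × 0.6 × 70 × (0.707 × 0.25) = 5.568 kip/in → adequate.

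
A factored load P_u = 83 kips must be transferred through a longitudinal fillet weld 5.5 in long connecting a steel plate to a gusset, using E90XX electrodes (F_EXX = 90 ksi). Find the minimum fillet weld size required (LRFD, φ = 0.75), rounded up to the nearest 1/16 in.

Total weld length L = 5.5 in.
Required throat t_e = P_u / (φ × 0.6 F_EXX × L) = 83 / (0.75 × 0.6 × 90 × 5.5) = 0.3726 in.
Required leg w = t_e / 0.707 = 0.527 in → use 9/16 in.

w = 9/16 in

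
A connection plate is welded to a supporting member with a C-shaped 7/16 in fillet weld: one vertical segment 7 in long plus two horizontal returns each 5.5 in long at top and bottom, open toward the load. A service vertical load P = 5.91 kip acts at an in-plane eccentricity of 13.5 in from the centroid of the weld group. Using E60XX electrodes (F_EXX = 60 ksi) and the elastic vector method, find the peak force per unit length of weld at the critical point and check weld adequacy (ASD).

f_max ≈ 2.1 kip/in; adequate

Total weld length L_w = 18 in. Treat welds as unit-width lines.
Centroid: x̄ = 2×5.5×2.75 / 18 = 1.681 in from the vertical weld.
Polar moment about centroid: J = I_x + I_y = [7³/12 + 2×5.5×3.5²] + [7×1.681² + 2(5.5³/12 + 5.5×1.069²)] = 223.4 in³.
Direct shear f_v = P/L_w = 5.91 / 18 = 0.3283 kip/in (vertical).
Torsion M = P·e = 5.91 × 13.5 = 79.785 kip·in.
Critical point at (x, y) = (3.819, 3.5) from centroid. f_tx = M·y/J = 1.25 kip/in; f_ty = M·x/J = 1.364 kip/in.
Resultant f_max = √[f_tx² + (f_v + f_ty)²] = √[1.25² + (0.3283 + 1.364)²] = 2.104 kip/in.
Capacity per unit length: r_n/Ω = (1/2.0) × 0.6 × 60 × (0.707 × 0.4375) = 5.568 kip/in.
2.104 ≤ 5.568 → adequate.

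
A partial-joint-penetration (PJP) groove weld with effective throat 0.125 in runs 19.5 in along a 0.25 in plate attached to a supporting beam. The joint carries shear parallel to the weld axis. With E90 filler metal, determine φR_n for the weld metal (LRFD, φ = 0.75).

E90XX → F_EXX = 90 ksi.
Effective throat (given) t_e = 0.125 in.
A_we = 0.125 × 19.5 = 2.438 in².
F_nw = 0.6 F_EXX = 54 ksi.
φR_n = 0.75 × 54 × 2.438 = 98.72 kip.

φR_n ≈ 98.7 kip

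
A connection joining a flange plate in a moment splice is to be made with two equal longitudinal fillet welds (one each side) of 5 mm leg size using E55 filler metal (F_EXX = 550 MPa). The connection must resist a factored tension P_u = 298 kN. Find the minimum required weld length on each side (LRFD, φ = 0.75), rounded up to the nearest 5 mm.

L = 175 mm on each side

Throat t_e = 0.707 × 5 = 3.535 mm.
φr_n = 0.75 × 0.6 × 550 × 3.535 × 10⁻³ = 0.8749 kN/mm.
L_req = P_u / φr_n = 298 / 0.8749 = 340.6 mm total.
Per side: 340.6 / 2 = 170.3 mm.
Round up → use L = 175 mm on each side.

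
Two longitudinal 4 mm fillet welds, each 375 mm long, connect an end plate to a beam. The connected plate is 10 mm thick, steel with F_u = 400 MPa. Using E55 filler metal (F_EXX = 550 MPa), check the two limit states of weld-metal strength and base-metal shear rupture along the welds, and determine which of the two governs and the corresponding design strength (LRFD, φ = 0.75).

t_e = 0.707 × 4 = 2.828 mm; L = 750 mm.
Weld metal: φR_n = 0.75 × 0.6 × 550 × 2.828 × 750 × 10⁻³ = 524.9 kN.
Base metal (shear rupture): φR_n = 0.75 × 0.6 × 400 × 10 × 750 × 10⁻³ = 1350 kN.
Governing: weld metal.

φR_n ≈ 525 kN (weld metal governs)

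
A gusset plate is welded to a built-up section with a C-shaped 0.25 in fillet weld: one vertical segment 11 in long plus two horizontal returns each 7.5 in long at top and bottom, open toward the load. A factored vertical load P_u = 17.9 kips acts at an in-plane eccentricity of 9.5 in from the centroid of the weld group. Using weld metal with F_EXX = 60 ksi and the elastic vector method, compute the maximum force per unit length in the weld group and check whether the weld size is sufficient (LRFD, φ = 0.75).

Total weld length L_w = 26 in. Treat welds as unit-width lines.
Centroid: x̄ = 2×7.5×3.75 / 26 = 2.163 in from the vertical weld.
Polar moment about centroid: J = I_x + I_y = [11³/12 + 2×7.5×5.5²] + [11×2.163² + 2(7.5³/12 + 7.5×1.587²)] = 724.2 in³.
Direct shear f_v = P/L_w = 17.9 / 26 = 0.6885 kip/in (vertical).
Torsion M = P·e = 17.9 × 9.5 = 170.05 kip·in.
Critical point at (x, y) = (5.337, 5.5) from centroid. f_tx = M·y/J = 1.291 kip/in; f_ty = M·x/J = 1.253 kip/in.
Resultant f_max = √[f_tx² + (f_v + f_ty)²] = √[1.291² + (0.6885 + 1.253)²] = 2.332 kip/in.
Capacity per unit length: φr_n = 0.75 × 0.6 × 60 × (0.707 × 0.25) = 4.772 kip/in.
2.332 ≤ 4.772 → adequate.

f_max ≈ 2.33 kip/in; adequate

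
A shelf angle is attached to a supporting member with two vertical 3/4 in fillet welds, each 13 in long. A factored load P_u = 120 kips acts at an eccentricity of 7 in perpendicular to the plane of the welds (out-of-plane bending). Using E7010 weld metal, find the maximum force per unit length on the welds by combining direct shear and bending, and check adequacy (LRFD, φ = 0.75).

E70XX → F_EXX = 70 ksi.
L_w = 2 × 13 = 26 in; section modulus (unit throat) S = 2 × L²/6 = 56.33 in².
Direct shear f_v = P/L_w = 120/26 = 4.615 kip/in.
Moment M = P × e = 120 × 7 = 840 kip·in; bending f_b = M/S = 14.91 kip/in.
f_max = √(f_v² + f_b²) = √(4.615² + 14.91²) = 15.61 kip/in.
φr_n = 0.75 × 0.6 × 70 × (0.707 × 0.75) = 16.7 kip/in → adequate.

f_max ≈ 15.6 kip/in; adequate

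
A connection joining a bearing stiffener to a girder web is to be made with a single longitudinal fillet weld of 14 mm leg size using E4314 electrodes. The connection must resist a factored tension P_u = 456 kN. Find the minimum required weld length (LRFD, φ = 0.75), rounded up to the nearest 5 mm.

L = 240 mm

E43XX → F_EXX = 430 MPa.
Throat t_e = 0.707 × 14 = 9.898 mm.
φr_n = 0.75 × 0.6 × 430 × 9.898 × 10⁻³ = 1.915 kN/mm.
L_req = P_u / φr_n = 456 / 1.915 = 238.1 mm total.
Round up → use L = 240 mm.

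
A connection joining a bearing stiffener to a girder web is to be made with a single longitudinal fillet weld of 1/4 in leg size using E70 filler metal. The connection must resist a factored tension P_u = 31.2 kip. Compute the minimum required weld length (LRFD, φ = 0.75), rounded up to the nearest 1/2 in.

E70XX → F_EXX = 70 ksi.
Throat t_e = 0.707 × 0.25 = 0.1767 in.
φr_n = 0.75 × 0.6 × 70 × 0.1767 = 5.568 kip/in.
L_req = P_u / φr_n = 31.2 / 5.568 = 5.604 in total.
Round up → use L = 6 in.

L = 6 in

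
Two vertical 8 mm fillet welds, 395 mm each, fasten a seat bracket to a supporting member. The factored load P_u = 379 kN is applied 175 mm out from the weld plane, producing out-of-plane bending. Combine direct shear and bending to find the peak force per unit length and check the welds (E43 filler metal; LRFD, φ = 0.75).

f_max ≈ 1360 N/mm; NOT adequate

E43XX → F_EXX = 430 MPa.
L_w = 2 × 395 = 790 mm; section modulus (unit throat) S = 2 × L²/6 = 52010 mm².
Direct shear f_v = P/L_w = 379×10³/790 = 479.7 N/mm.
Moment M = P × e = 379×10³ × 175 = 66325000 N·mm; bending f_b = M/S = 1275 N/mm.
f_max = √(f_v² + f_b²) = √(479.7² + 1275²) = 1363 N/mm.
φr_n = 0.75 × 0.6 × 430 × (0.707 × 8) = 1094 N/mm → NOT adequate.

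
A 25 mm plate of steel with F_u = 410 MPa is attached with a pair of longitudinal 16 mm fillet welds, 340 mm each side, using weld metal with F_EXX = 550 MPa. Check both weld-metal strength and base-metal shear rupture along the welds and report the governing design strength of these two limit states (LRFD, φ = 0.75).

φR_n ≈ 1900 kN (weld metal governs)

t_e = 0.707 × 16 = 11.31 mm; L = 680 mm.
Weld metal: φR_n = 0.75 × 0.6 × 550 × 11.31 × 680 × 10⁻³ = 1904 kN.
Base metal (shear rupture): φR_n = 0.75 × 0.6 × 410 × 25 × 680 × 10⁻³ = 3136 kN.
Governing: weld metal.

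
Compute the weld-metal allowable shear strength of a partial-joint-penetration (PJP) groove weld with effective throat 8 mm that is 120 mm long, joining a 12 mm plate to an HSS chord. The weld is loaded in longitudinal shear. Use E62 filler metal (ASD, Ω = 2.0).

E62XX → F_EXX = 620 MPa.
Effective throat (given) t_e = 8 mm.
A_we = 8 × 120 = 960 mm².
F_nw = 0.6 F_EXX = 372 MPa.
R_n/Ω = (372 × 960) / 2.0 × 10⁻³ = 178.6 kN.

R_n/Ω ≈ 179 kN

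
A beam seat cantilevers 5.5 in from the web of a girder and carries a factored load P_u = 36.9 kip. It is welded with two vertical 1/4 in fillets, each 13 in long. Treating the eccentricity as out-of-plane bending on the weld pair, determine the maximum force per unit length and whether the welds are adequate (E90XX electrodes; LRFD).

f_max ≈ 3.87 kip/in; adequate

E90XX → F_EXX = 90 ksi.
L_w = 2 × 13 = 26 in; section modulus (unit throat) S = 2 × L²/6 = 56.33 in².
Direct shear f_v = P/L_w = 36.9/26 = 1.419 kip/in.
Moment M = P × e = 36.9 × 5.5 = 202.95 kip·in; bending f_b = M/S = 3.603 kip/in.
f_max = √(f_v² + f_b²) = √(1.419² + 3.603²) = 3.872 kip/in.
φr_n = 0.75 × 0.6 × 90 × (0.707 × 0.25) = 7.158 kip/in → adequate.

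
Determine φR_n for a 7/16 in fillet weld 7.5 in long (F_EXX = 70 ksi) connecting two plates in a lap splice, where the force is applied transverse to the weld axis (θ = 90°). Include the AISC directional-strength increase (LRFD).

φR_n ≈ 110 kip

t_e = 0.707 × 0.4375 = 0.3093 in; A_we = 0.3093 × 7.5 = 2.32 in².
Directional factor: 1.0 + 0.5 sin^1.5(90°) = 1.5.
F_nw = 0.6 × 70 × 1.5 = 63 ksi.
φR_n = 0.75 × 63 × 2.32 = 109.6 kip.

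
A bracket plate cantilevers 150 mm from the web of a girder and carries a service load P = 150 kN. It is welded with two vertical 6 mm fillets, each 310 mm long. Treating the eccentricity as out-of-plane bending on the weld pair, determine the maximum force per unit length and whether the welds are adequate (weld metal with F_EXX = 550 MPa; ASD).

f_max ≈ 743 N/mm; NOT adequate

L_w = 2 × 310 = 620 mm; section modulus (unit throat) S = 2 × L²/6 = 32030 mm².
Direct shear f_v = P/L_w = 150×10³/620 = 241.9 N/mm.
Moment M = P × e = 150×10³ × 150 = 22500000 N·mm; bending f_b = M/S = 702.4 N/mm.
f_max = √(f_v² + f_b²) = √(241.9² + 702.4²) = 742.9 N/mm.
r_n/Ω = (1/2.0) × 0.6 × 550 × (0.707 × 6) = 699.9 N/mm → NOT adequate.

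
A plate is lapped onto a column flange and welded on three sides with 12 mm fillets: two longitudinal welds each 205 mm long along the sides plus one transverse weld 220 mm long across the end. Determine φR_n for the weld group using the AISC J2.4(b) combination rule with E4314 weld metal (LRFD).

E43XX → F_EXX = 430 MPa.
t_e = 0.707 × 12 = 8.484 mm.
R_nwl = 0.6 × 430 × 8.484 × 410 × 10⁻³ = 897.4 kN (longitudinal, 2 welds).
R_nwt = 0.6 × 430 × 8.484 × 220 × 10⁻³ = 481.6 kN (transverse, base value).
(i) R_nwl + R_nwt = 1379 kN; (ii) 0.85 R_nwl + 1.5 R_nwt = 1485 kN.
R_n = max = 1485 kN [governs: (ii)]; φR_n = 1114 kN.

φR_n ≈ 1110 kN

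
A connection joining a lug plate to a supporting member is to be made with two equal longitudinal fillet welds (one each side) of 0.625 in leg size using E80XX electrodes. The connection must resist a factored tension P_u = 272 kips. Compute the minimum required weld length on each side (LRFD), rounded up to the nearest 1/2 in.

L = 9 in on each side

E80XX → F_EXX = 80 ksi.
Throat t_e = 0.707 × 0.625 = 0.4419 in.
φr_n = 0.75 × 0.6 × 80 × 0.4419 = 15.91 kips/in.
L_req = P_u / φr_n = 272 / 15.91 = 17.1 in total.
Per side: 17.1 / 2 = 8.549 in.
Round up → use L = 9 in on each side.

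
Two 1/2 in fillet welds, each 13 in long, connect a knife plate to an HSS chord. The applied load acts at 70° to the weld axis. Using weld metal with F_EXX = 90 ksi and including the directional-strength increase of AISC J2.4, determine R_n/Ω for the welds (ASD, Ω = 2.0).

R_n/Ω ≈ 361 kips

t_e = 0.707 × 0.5 = 0.3535 in; A_we = 0.3535 × 26 = 9.191 in².
Directional factor: 1.0 + 0.5 sin^1.5(70°) = 1.455.
F_nw = 0.6 × 90 × 1.455 = 78.59 ksi.
R_n/Ω = (78.59 × 9.191) / 2.0 = 361.2 kips.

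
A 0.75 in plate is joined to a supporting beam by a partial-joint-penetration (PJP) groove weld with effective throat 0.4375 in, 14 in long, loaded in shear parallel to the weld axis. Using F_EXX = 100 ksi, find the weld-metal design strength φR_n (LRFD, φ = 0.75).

Effective throat (given) t_e = 0.4375 in.
A_we = 0.4375 × 14 = 6.125 in².
F_nw = 0.6 F_EXX = 60 ksi.
φR_n = 0.75 × 60 × 6.125 = 275.6 kip.

φR_n ≈ 276 kip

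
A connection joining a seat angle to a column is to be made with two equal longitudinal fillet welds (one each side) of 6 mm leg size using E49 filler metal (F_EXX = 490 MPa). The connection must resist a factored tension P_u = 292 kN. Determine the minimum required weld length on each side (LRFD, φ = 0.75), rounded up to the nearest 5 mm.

L = 160 mm on each side

Throat t_e = 0.707 × 6 = 4.242 mm.
φr_n = 0.75 × 0.6 × 490 × 4.242 × 10⁻³ = 0.9354 kN/mm.
L_req = P_u / φr_n = 292 / 0.9354 = 312.2 mm total.
Per side: 312.2 / 2 = 156.1 mm.
Round up → use L = 160 mm on each side.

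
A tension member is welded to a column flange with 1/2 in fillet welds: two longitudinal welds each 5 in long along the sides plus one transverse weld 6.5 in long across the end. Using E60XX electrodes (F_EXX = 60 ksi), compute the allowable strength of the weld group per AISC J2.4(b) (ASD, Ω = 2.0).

t_e = 0.707 × 0.5 = 0.3535 in.
R_nwl = 0.6 × 60 × 0.3535 × 10 = 127.3 kips (longitudinal, 2 welds).
R_nwt = 0.6 × 60 × 0.3535 × 6.5 = 82.72 kips (transverse, base value).
(i) R_nwl + R_nwt = 210 kips; (ii) 0.85 R_nwl + 1.5 R_nwt = 232.2 kips.
R_n = max = 232.2 kips [governs: (ii)]; R_n/Ω = 116.1 kips.

R_n/Ω ≈ 116 kips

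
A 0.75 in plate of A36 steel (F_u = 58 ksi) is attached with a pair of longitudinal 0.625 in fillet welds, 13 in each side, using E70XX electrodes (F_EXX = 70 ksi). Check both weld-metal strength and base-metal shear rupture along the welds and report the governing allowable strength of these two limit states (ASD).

t_e = 0.707 × 0.625 = 0.4419 in; L = 26 in.
Weld metal: R_n/Ω = (1/2.0) × 0.6 × 70 × 0.4419 × 26 = 241.3 kip.
Base metal (shear rupture): R_n/Ω = (1/2.0) × 0.6 × 58 × 0.75 × 26 = 339.3 kip.
Governing: weld metal.

R_n/Ω ≈ 241 kip (weld metal governs)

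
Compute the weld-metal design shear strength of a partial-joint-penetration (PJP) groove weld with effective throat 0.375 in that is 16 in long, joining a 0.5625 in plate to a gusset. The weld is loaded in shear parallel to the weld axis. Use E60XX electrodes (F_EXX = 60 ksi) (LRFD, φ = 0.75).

φR_n ≈ 162 kips

Effective throat (given) t_e = 0.375 in.
A_we = 0.375 × 16 = 6 in².
F_nw = 0.6 F_EXX = 36 ksi.
φR_n = 0.75 × 36 × 6 = 162 kips.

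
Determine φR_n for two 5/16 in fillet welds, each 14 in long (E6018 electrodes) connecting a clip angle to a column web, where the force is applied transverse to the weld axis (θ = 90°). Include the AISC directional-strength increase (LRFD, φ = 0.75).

E60XX → F_EXX = 60 ksi.
t_e = 0.707 × 0.3125 = 0.2209 in; A_we = 0.2209 × 28 = 6.186 in².
Directional factor: 1.0 + 0.5 sin^1.5(90°) = 1.5.
F_nw = 0.6 × 60 × 1.5 = 54 ksi.
φR_n = 0.75 × 54 × 6.186 = 250.5 kips.

φR_n ≈ 251 kips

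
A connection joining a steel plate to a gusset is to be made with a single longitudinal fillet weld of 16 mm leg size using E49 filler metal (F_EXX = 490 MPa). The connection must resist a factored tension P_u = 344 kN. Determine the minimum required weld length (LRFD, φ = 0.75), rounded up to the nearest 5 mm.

Throat t_e = 0.707 × 16 = 11.31 mm.
φr_n = 0.75 × 0.6 × 490 × 11.31 × 10⁻³ = 2.494 kN/mm.
L_req = P_u / φr_n = 344 / 2.494 = 137.9 mm total.
Round up → use L = 140 mm.

L = 140 mm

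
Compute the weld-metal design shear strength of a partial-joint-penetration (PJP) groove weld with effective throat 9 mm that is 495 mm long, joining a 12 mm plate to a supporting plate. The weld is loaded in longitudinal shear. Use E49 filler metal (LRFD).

E49XX → F_EXX = 490 MPa.
Effective throat (given) t_e = 9 mm.
A_we = 9 × 495 = 4455 mm².
F_nw = 0.6 F_EXX = 294 MPa.
φR_n = 0.75 × 294 × 4455 × 10⁻³ = 982.3 kN.

φR_n ≈ 982 kN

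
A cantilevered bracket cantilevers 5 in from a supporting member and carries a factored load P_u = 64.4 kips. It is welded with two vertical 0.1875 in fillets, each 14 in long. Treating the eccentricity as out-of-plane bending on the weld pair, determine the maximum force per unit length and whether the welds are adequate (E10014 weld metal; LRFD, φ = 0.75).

f_max ≈ 5.44 kip/in; adequate

E100XX → F_EXX = 100 ksi.
L_w = 2 × 14 = 28 in; section modulus (unit throat) S = 2 × L²/6 = 65.33 in².
Direct shear f_v = P/L_w = 64.4/28 = 2.3 kip/in.
Moment M = P × e = 64.4 × 5 = 322 kip·in; bending f_b = M/S = 4.929 kip/in.
f_max = √(f_v² + f_b²) = √(2.3² + 4.929²) = 5.439 kip/in.
φr_n = 0.75 × 0.6 × 100 × (0.707 × 0.1875) = 5.965 kip/in → adequate.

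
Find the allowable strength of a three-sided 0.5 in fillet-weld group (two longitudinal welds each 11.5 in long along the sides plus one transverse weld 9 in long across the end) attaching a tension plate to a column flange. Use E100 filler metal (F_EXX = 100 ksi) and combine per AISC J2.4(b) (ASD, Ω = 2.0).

t_e = 0.707 × 0.5 = 0.3535 in.
R_nwl = 0.6 × 100 × 0.3535 × 23 = 487.8 kips (longitudinal, 2 welds).
R_nwt = 0.6 × 100 × 0.3535 × 9 = 190.9 kips (transverse, base value).
(i) R_nwl + R_nwt = 678.7 kips; (ii) 0.85 R_nwl + 1.5 R_nwt = 701 kips.
R_n = max = 701 kips [governs: (ii)]; R_n/Ω = 350.5 kips.

R_n/Ω ≈ 350 kips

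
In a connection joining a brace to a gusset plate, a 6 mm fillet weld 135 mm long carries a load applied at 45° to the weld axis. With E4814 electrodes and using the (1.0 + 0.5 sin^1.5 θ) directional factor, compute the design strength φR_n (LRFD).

φR_n ≈ 160 kN

E48XX → F_EXX = 480 MPa.
t_e = 0.707 × 6 = 4.242 mm; A_we = 4.242 × 135 = 572.7 mm².
Directional factor: 1.0 + 0.5 sin^1.5(45°) = 1.297.
F_nw = 0.6 × 480 × 1.297 = 373.6 MPa.
φR_n = 0.75 × 373.6 × 572.7 × 10⁻³ = 160.5 kN.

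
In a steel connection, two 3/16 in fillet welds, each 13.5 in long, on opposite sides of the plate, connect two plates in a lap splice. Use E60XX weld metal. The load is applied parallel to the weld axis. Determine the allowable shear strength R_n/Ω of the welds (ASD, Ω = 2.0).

E60XX → F_EXX = 60 ksi.
Effective throat t_e = 0.707 × 0.1875 = 0.1326 in.
Total length L = 27 in; A_we = 0.1326 × 27 = 3.579 in².
F_nw = 0.6 F_EXX = 0.6 × 60 = 36 ksi.
R_n = 36 × 3.579 = 128.9 kip; R_n/Ω = 128.9/2.0 = 64.43 kip.

R_n/Ω ≈ 64.4 kip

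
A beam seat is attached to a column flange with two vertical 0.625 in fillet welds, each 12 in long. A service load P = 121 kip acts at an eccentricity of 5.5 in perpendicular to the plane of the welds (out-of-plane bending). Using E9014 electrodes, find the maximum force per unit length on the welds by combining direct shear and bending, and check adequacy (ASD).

E90XX → F_EXX = 90 ksi.
L_w = 2 × 12 = 24 in; section modulus (unit throat) S = 2 × L²/6 = 48 in².
Direct shear f_v = P/L_w = 121/24 = 5.042 kip/in.
Moment M = P × e = 121 × 5.5 = 665.5 kip·in; bending f_b = M/S = 13.86 kip/in.
f_max = √(f_v² + f_b²) = √(5.042² + 13.86²) = 14.75 kip/in.
r_n/Ω = (1/2.0) × 0.6 × 90 × (0.707 × 0.625) = 11.93 kip/in → NOT adequate.

f_max ≈ 14.8 kip/in; NOT adequate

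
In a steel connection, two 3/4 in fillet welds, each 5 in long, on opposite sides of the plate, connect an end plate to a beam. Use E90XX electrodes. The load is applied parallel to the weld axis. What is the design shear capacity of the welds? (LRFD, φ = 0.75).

φR_n ≈ 215 kip

E90XX → F_EXX = 90 ksi.
Effective throat t_e = 0.707 × 0.75 = 0.5302 in.
Total length L = 10 in; A_we = 0.5302 × 10 = 5.303 in².
F_nw = 0.6 F_EXX = 0.6 × 90 = 54 ksi.
φR_n = 0.75 × 54 × 5.303 = 214.8 kip.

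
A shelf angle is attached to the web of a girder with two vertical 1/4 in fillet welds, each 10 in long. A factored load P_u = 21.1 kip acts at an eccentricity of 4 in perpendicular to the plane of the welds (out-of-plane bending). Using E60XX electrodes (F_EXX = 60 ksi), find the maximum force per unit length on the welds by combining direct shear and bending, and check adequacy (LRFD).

L_w = 2 × 10 = 20 in; section modulus (unit throat) S = 2 × L²/6 = 33.33 in².
Direct shear f_v = P/L_w = 21.1/20 = 1.055 kip/in.
Moment M = P × e = 21.1 × 4 = 84.4 kip·in; bending f_b = M/S = 2.532 kip/in.
f_max = √(f_v² + f_b²) = √(1.055² + 2.532²) = 2.743 kip/in.
φr_n = 0.75 × 0.6 × 60 × (0.707 × 0.25) = 4.772 kip/in → adequate.

f_max ≈ 2.74 kip/in; adequate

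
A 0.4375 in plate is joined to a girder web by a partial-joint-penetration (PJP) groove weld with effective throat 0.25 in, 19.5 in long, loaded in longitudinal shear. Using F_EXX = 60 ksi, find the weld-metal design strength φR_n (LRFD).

Effective throat (given) t_e = 0.25 in.
A_we = 0.25 × 19.5 = 4.875 in².
F_nw = 0.6 F_EXX = 36 ksi.
φR_n = 0.75 × 36 × 4.875 = 131.6 kips.

φR_n ≈ 132 kips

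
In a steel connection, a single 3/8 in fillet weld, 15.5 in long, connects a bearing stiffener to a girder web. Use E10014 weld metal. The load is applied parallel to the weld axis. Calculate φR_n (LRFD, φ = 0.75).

φR_n ≈ 185 kip

E100XX → F_EXX = 100 ksi.
Effective throat t_e = 0.707 × 0.375 = 0.2651 in.
Total length L = 15.5 in; A_we = 0.2651 × 15.5 = 4.109 in².
F_nw = 0.6 F_EXX = 0.6 × 100 = 60 ksi.
φR_n = 0.75 × 60 × 4.109 = 184.9 kip.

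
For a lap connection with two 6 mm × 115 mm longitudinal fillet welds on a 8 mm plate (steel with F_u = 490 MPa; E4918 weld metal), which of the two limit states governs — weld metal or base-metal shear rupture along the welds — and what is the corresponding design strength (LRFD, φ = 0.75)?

φR_n ≈ 215 kN (weld metal governs)

E49XX → F_EXX = 490 MPa.
t_e = 0.707 × 6 = 4.242 mm; L = 230 mm.
Weld metal: φR_n = 0.75 × 0.6 × 490 × 4.242 × 230 × 10⁻³ = 215.1 kN.
Base metal (shear rupture): φR_n = 0.75 × 0.6 × 490 × 8 × 230 × 10⁻³ = 405.7 kN.
Governing: weld metal.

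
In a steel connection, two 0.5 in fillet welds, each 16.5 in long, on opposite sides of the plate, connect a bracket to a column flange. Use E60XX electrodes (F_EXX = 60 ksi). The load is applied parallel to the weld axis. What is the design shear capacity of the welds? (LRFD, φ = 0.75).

φR_n ≈ 315 kip

Effective throat t_e = 0.707 × 0.5 = 0.3535 in.
Total length L = 33 in; A_we = 0.3535 × 33 = 11.67 in².
F_nw = 0.6 F_EXX = 0.6 × 60 = 36 ksi.
φR_n = 0.75 × 36 × 11.67 = 315 kip.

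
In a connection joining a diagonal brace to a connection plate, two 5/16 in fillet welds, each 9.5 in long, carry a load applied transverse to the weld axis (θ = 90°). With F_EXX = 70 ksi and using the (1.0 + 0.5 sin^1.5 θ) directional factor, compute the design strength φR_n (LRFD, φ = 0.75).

φR_n ≈ 198 kips

t_e = 0.707 × 0.3125 = 0.2209 in; A_we = 0.2209 × 19 = 4.198 in².
Directional factor: 1.0 + 0.5 sin^1.5(90°) = 1.5.
F_nw = 0.6 × 70 × 1.5 = 63 ksi.
φR_n = 0.75 × 63 × 4.198 = 198.3 kips.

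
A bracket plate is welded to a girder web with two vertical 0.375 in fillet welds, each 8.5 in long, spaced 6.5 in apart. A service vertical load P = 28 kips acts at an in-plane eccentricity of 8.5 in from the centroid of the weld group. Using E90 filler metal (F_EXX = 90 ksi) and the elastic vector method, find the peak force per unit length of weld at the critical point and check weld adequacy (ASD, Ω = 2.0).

f_max ≈ 5.67 kip/in; adequate

Total weld length L_w = 17 in. Treat welds as unit-width lines.
Polar moment about centroid: J = 2[d³/12 + d(b/2)²] = 2[8.5³/12 + 8.5×3.25²] = 281.9 in³.
Direct shear f_v = P/L_w = 28 / 17 = 1.647 kip/in (vertical).
Torsion M = P·e = 28 × 8.5 = 238 kip·in.
Critical point at (x, y) = (3.25, 4.25) from centroid. f_tx = M·y/J = 3.588 kip/in; f_ty = M·x/J = 2.744 kip/in.
Resultant f_max = √[f_tx² + (f_v + f_ty)²] = √[3.588² + (1.647 + 2.744)²] = 5.67 kip/in.
Capacity per unit length: r_n/Ω = (1/2.0) × 0.6 × 90 × (0.707 × 0.375) = 7.158 kip/in.
5.67 ≤ 7.158 → adequate.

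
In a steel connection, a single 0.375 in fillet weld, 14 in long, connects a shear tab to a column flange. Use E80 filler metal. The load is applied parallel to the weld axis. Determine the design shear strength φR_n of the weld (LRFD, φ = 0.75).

φR_n ≈ 134 kips

E80XX → F_EXX = 80 ksi.
Effective throat t_e = 0.707 × 0.375 = 0.2651 in.
Total length L = 14 in; A_we = 0.2651 × 14 = 3.712 in².
F_nw = 0.6 F_EXX = 0.6 × 80 = 48 ksi.
φR_n = 0.75 × 48 × 3.712 = 133.6 kips.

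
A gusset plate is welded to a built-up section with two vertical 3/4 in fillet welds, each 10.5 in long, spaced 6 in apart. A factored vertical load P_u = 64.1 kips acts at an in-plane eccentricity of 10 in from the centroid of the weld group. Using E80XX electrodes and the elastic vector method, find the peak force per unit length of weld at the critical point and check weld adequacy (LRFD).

f_max ≈ 12 kip/in; adequate

E80XX → F_EXX = 80 ksi.
Total weld length L_w = 21 in. Treat welds as unit-width lines.
Polar moment about centroid: J = 2[d³/12 + d(b/2)²] = 2[10.5³/12 + 10.5×3²] = 381.9 in³.
Direct shear f_v = P/L_w = 64.1 / 21 = 3.052 kip/in (vertical).
Torsion M = P·e = 64.1 × 10 = 641 kip·in.
Critical point at (x, y) = (3, 5.25) from centroid. f_tx = M·y/J = 8.811 kip/in; f_ty = M·x/J = 5.035 kip/in.
Resultant f_max = √[f_tx² + (f_v + f_ty)²] = √[8.811² + (3.052 + 5.035)²] = 11.96 kip/in.
Capacity per unit length: φr_n = 0.75 × 0.6 × 80 × (0.707 × 0.75) = 19.09 kip/in.
11.96 ≤ 19.09 → adequate.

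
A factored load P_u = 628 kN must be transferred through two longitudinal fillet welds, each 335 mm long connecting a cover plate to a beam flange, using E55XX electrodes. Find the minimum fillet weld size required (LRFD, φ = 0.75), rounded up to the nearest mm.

E55XX → F_EXX = 550 MPa.
Total weld length L = 670 mm.
Required throat t_e = P_u / (φ × 0.6 F_EXX × L) = 628 / (0.75 × 0.6 × 550 × 670 × 10⁻³) = 3.787 mm.
Required leg w = t_e / 0.707 = 5.357 mm → use 6 mm.

w = 6 mm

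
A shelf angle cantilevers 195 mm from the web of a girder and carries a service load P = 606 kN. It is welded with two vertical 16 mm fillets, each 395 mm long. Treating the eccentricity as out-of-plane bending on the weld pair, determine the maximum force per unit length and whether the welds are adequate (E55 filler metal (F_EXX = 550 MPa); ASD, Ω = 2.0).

L_w = 2 × 395 = 790 mm; section modulus (unit throat) S = 2 × L²/6 = 52010 mm².
Direct shear f_v = P/L_w = 606×10³/790 = 767.1 N/mm.
Moment M = P × e = 606×10³ × 195 = 118170000 N·mm; bending f_b = M/S = 2272 N/mm.
f_max = √(f_v² + f_b²) = √(767.1² + 2272²) = 2398 N/mm.
r_n/Ω = (1/2.0) × 0.6 × 550 × (0.707 × 16) = 1866 N/mm → NOT adequate.

f_max ≈ 2400 N/mm; NOT adequate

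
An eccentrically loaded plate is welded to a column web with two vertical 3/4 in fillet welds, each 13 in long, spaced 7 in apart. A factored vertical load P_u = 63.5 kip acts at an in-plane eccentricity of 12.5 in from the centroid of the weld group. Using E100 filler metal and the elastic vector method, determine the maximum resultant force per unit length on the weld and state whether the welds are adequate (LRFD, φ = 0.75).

E100XX → F_EXX = 100 ksi.
Total weld length L_w = 26 in. Treat welds as unit-width lines.
Polar moment about centroid: J = 2[d³/12 + d(b/2)²] = 2[13³/12 + 13×3.5²] = 684.7 in³.
Direct shear f_v = P/L_w = 63.5 / 26 = 2.442 kip/in (vertical).
Torsion M = P·e = 63.5 × 12.5 = 793.75 kip·in.
Critical point at (x, y) = (3.5, 6.5) from centroid. f_tx = M·y/J = 7.536 kip/in; f_ty = M·x/J = 4.058 kip/in.
Resultant f_max = √[f_tx² + (f_v + f_ty)²] = √[7.536² + (2.442 + 4.058)²] = 9.952 kip/in.
Capacity per unit length: φr_n = 0.75 × 0.6 × 100 × (0.707 × 0.75) = 23.86 kip/in.
9.952 ≤ 23.86 → adequate.

f_max ≈ 9.95 kip/in; adequate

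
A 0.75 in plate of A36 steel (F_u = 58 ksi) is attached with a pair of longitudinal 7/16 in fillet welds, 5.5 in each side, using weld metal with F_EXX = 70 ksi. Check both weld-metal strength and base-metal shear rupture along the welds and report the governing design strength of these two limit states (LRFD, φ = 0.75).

t_e = 0.707 × 0.4375 = 0.3093 in; L = 11 in.
Weld metal: φR_n = 0.75 × 0.6 × 70 × 0.3093 × 11 = 107.2 kips.
Base metal (shear rupture): φR_n = 0.75 × 0.6 × 58 × 0.75 × 11 = 215.3 kips.
Governing: weld metal.

φR_n ≈ 107 kips (weld metal governs)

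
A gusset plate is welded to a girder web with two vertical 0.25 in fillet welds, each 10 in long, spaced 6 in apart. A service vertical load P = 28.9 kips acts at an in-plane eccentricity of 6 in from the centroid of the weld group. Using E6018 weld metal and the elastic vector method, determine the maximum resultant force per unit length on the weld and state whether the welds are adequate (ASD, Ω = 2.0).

f_max ≈ 3.86 kip/in; NOT adequate

E60XX → F_EXX = 60 ksi.
Total weld length L_w = 20 in. Treat welds as unit-width lines.
Polar moment about centroid: J = 2[d³/12 + d(b/2)²] = 2[10³/12 + 10×3²] = 346.7 in³.
Direct shear f_v = P/L_w = 28.9 / 20 = 1.445 kip/in (vertical).
Torsion M = P·e = 28.9 × 6 = 173.4 kip·in.
Critical point at (x, y) = (3, 5) from centroid. f_tx = M·y/J = 2.501 kip/in; f_ty = M·x/J = 1.501 kip/in.
Resultant f_max = √[f_tx² + (f_v + f_ty)²] = √[2.501² + (1.445 + 1.501)²] = 3.864 kip/in.
Capacity per unit length: r_n/Ω = (1/2.0) × 0.6 × 60 × (0.707 × 0.25) = 3.181 kip/in.
3.864 > 3.181 → NOT adequate.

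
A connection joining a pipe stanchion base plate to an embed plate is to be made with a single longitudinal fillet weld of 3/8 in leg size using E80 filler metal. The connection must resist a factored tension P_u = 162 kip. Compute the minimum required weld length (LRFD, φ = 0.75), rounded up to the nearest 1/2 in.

L = 17 in

E80XX → F_EXX = 80 ksi.
Throat t_e = 0.707 × 0.375 = 0.2651 in.
φr_n = 0.75 × 0.6 × 80 × 0.2651 = 9.544 kip/in.
L_req = P_u / φr_n = 162 / 9.544 = 16.97 in total.
Round up → use L = 17 in.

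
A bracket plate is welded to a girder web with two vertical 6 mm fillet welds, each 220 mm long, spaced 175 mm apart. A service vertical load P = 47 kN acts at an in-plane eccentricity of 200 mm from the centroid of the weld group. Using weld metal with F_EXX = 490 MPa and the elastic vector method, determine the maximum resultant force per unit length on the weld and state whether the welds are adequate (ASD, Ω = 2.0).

f_max ≈ 334 N/mm; adequate

Total weld length L_w = 440 mm. Treat welds as unit-width lines.
Polar moment about centroid: J = 2[d³/12 + d(b/2)²] = 2[220³/12 + 220×87.5²] = 5143000 mm³.
Direct shear f_v = P/L_w = 47×10³ / 440 = 106.8 N/mm (vertical).
Torsion M = P·e = 47×10³ × 200 = 9400000 N·mm.
Critical point at (x, y) = (87.5, 110) from centroid. f_tx = M·y/J = 201 N/mm; f_ty = M·x/J = 159.9 N/mm.
Resultant f_max = √[f_tx² + (f_v + f_ty)²] = √[201² + (106.8 + 159.9)²] = 334 N/mm.
Capacity per unit length: r_n/Ω = (1/2.0) × 0.6 × 490 × (0.707 × 6) = 623.6 N/mm.
334 ≤ 623.6 → adequate.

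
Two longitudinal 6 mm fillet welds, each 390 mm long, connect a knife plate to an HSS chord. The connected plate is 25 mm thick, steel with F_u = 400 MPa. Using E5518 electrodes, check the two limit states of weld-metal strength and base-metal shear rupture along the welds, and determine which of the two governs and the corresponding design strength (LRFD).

φR_n ≈ 819 kN (weld metal governs)

E55XX → F_EXX = 550 MPa.
t_e = 0.707 × 6 = 4.242 mm; L = 780 mm.
Weld metal: φR_n = 0.75 × 0.6 × 550 × 4.242 × 780 × 10⁻³ = 818.9 kN.
Base metal (shear rupture): φR_n = 0.75 × 0.6 × 400 × 25 × 780 × 10⁻³ = 3510 kN.
Governing: weld metal.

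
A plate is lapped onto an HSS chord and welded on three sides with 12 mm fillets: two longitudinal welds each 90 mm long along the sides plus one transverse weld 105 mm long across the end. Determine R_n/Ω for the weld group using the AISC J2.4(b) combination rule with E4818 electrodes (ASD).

E48XX → F_EXX = 480 MPa.
t_e = 0.707 × 12 = 8.484 mm.
R_nwl = 0.6 × 480 × 8.484 × 180 × 10⁻³ = 439.8 kN (longitudinal, 2 welds).
R_nwt = 0.6 × 480 × 8.484 × 105 × 10⁻³ = 256.6 kN (transverse, base value).
(i) R_nwl + R_nwt = 696.4 kN; (ii) 0.85 R_nwl + 1.5 R_nwt = 758.7 kN.
R_n = max = 758.7 kN [governs: (ii)]; R_n/Ω = 379.3 kN.

R_n/Ω ≈ 379 kN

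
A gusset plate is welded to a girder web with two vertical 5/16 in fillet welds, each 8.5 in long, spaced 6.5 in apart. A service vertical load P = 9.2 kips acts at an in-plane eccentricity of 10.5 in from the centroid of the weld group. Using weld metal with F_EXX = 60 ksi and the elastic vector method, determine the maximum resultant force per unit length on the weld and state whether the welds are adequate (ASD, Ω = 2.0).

f_max ≈ 2.2 kip/in; adequate

Total weld length L_w = 17 in. Treat welds as unit-width lines.
Polar moment about centroid: J = 2[d³/12 + d(b/2)²] = 2[8.5³/12 + 8.5×3.25²] = 281.9 in³.
Direct shear f_v = P/L_w = 9.2 / 17 = 0.5412 kip/in (vertical).
Torsion M = P·e = 9.2 × 10.5 = 96.6 kip·in.
Critical point at (x, y) = (3.25, 4.25) from centroid. f_tx = M·y/J = 1.456 kip/in; f_ty = M·x/J = 1.114 kip/in.
Resultant f_max = √[f_tx² + (f_v + f_ty)²] = √[1.456² + (0.5412 + 1.114)²] = 2.204 kip/in.
Capacity per unit length: r_n/Ω = (1/2.0) × 0.6 × 60 × (0.707 × 0.3125) = 3.977 kip/in.
2.204 ≤ 3.977 → adequate.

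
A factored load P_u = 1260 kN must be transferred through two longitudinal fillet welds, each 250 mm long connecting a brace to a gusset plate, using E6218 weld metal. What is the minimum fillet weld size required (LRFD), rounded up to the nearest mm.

E62XX → F_EXX = 620 MPa.
Total weld length L = 500 mm.
Required throat t_e = P_u / (φ × 0.6 F_EXX × L) = 1260 / (0.75 × 0.6 × 620 × 500 × 10⁻³) = 9.032 mm.
Required leg w = t_e / 0.707 = 12.78 mm → use 13 mm.

w = 13 mm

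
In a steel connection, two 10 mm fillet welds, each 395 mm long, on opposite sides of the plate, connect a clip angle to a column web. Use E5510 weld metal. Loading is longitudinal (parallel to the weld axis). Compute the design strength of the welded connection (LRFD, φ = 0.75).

φR_n ≈ 1380 kN

E55XX → F_EXX = 550 MPa.
Effective throat t_e = 0.707 × 10 = 7.07 mm.
Total length L = 790 mm; A_we = 7.07 × 790 = 5585 mm².
F_nw = 0.6 F_EXX = 0.6 × 550 = 330 MPa.
φR_n = 0.75 × 330 × 5585 × 10⁻³ = 1382 kN.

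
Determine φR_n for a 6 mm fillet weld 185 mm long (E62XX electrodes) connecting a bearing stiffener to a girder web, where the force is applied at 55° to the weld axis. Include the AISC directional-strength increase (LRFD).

E62XX → F_EXX = 620 MPa.
t_e = 0.707 × 6 = 4.242 mm; A_we = 4.242 × 185 = 784.8 mm².
Directional factor: 1.0 + 0.5 sin^1.5(55°) = 1.371.
F_nw = 0.6 × 620 × 1.371 = 509.9 MPa.
φR_n = 0.75 × 509.9 × 784.8 × 10⁻³ = 300.1 kN.

φR_n ≈ 300 kN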